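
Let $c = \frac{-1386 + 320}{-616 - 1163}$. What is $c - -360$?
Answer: $\frac{641506}{1779} \approx 360.6$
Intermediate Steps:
$c = \frac{1066}{1779}$ ($c = - \frac{1066}{-1779} = \left(-1066\right) \left(- \frac{1}{1779}\right) = \frac{1066}{1779} \approx 0.59921$)
$c - -360 = \frac{1066}{1779} - -360 = \frac{1066}{1779} + 360 = \frac{641506}{1779}$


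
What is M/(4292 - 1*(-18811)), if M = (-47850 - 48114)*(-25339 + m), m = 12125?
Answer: 422689432/7701 ≈ 54888.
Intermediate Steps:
M = 1268068296 (M = (-47850 - 48114)*(-25339 + 12125) = -95964*(-13214) = 1268068296)
M/(4292 - 1*(-18811)) = 1268068296/(4292 - 1*(-18811)) = 1268068296/(4292 + 18811) = 1268068296/23103 = 1268068296*(1/23103) = 422689432/7701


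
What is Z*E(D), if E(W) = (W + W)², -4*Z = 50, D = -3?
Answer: -450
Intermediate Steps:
Z = -25/2 (Z = -¼*50 = -25/2 ≈ -12.500)
E(W) = 4*W² (E(W) = (2*W)² = 4*W²)
Z*E(D) = -50*(-3)² = -50*9 = -25/2*36 = -450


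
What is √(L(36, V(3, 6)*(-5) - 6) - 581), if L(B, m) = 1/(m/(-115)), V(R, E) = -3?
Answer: 4*I*√334/3 ≈ 24.368*I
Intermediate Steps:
L(B, m) = -115/m (L(B, m) = 1/(m*(-1/115)) = 1/(-m/115) = -115/m)
√(L(36, V(3, 6)*(-5) - 6) - 581) = √(-115/(-3*(-5) - 6) - 581) = √(-115/(15 - 6) - 581) = √(-115/9 - 581) = √(-5344/9) = 4*I*√334/3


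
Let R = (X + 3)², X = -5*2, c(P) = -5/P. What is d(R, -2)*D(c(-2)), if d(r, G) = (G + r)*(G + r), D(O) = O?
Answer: 11045/2 ≈ 5522.5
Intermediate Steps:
X = -10
R = 49 (R = (-10 + 3)² = (-7)² = 49)
d(r, G) = (G + r)²
d(R, -2)*D(c(-2)) = (-2 + 49)²*(-5/(-2)) = 47²*(-5*(-½)) = 2209*(5/2) = 11045/2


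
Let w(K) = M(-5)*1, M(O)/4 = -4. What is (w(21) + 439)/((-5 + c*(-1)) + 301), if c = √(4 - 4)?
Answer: 423/296 ≈ 1.4291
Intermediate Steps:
M(O) = -16 (M(O) = 4*(-4) = -16)
c = 0 (c = √0 = 0)
w(K) = -16 (w(K) = -16*1 = -16)
(w(21) + 439)/((-5 + c*(-1)) + 301) = (-16 + 439)/((-5 + 0*(-1)) + 301) = 423/((-5 + 0) + 301) = 423/(-5 + 301) = 423/296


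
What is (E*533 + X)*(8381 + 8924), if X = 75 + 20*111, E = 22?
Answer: 242633405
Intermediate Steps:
X = 2295 (X = 75 + 2220 = 2295)
(E*533 + X)*(8381 + 8924) = (22*533 + 2295)*(8381 + 8924) = (11726 + 2295)*17305 = 14021*17305 = 242633405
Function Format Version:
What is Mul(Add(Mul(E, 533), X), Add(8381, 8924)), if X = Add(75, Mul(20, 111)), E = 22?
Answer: 242633405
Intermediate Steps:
X = 2295 (X = Add(75, 2220) = 2295)
Mul(Add(Mul(E, 533), X), Add(8381, 8924)) = Mul(Add(Mul(22, 533), 2295), Add(8381, 8924)) = Mul(Add(11726, 2295), 17305) = Mul(14021, 17305) = 242633405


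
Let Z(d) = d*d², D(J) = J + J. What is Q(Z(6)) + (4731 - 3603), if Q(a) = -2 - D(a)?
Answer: 694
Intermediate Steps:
D(J) = 2*J
Z(d) = d³
Q(a) = -2 - 2*a
Q(Z(6)) + (4731 - 3603) = (-2 - 2*6³) + (4731 - 3603) = (-2 - 2*216) + 1128 = (-2 - 432) + 1128 = -434 + 1128 = 694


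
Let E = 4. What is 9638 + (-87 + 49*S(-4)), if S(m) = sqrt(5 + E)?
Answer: 9698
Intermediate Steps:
S(m) = 3 (S(m) = sqrt(5 + 4) = sqrt(9) = 3)
9638 + (-87 + 49*S(-4)) = 9638 + (-87 + 49*3) = 9638 + (-87 + 147) = 9638 + 60 = 9698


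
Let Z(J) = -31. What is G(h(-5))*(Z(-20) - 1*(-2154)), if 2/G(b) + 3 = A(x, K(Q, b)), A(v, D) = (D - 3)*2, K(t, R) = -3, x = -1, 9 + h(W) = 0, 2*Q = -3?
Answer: -4246/15 ≈ -283.07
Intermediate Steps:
Q = -3/2 (Q = (1/2)*(-3) = -3/2 ≈ -1.5000)
h(W) = -9 (h(W) = -9 + 0 = -9)
A(v, D) = -6 + 2*D (A(v, D) = (-3 + D)*2 = -6 + 2*D)
G(b) = -2/15 (G(b) = 2/(-3 + (-6 + 2*(-3))) = 2/(-3 + (-6 - 6)) = 2/(-3 - 12) = 2/(-15) = 2*(-1/15) = -2/15)
G(h(-5))*(Z(-20) - 1*(-2154)) = -2*(-31 - 1*(-2154))/15 = -2*(-31 + 2154)/15 = -2/15*2123 = -4246/15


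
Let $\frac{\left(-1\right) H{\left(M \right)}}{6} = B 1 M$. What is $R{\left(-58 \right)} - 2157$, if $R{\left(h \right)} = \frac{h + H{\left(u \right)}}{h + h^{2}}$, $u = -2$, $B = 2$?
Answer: $- \frac{3565538}{1653} \approx -2157.0$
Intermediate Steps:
$H{\left(M \right)} = - 12 M$ ($H{\left(M \right)} = - 6 \cdot 2 \cdot 1 M = - 6 \cdot 2 M = - 12 M$)
$R{\left(h \right)} = \frac{24 + h}{h + h^{2}}$ ($R{\left(h \right)} = \frac{h - -24}{h + h^{2}} = \frac{h + 24}{h + h^{2}} = \frac{24 + h}{h + h^{2}}$)
$R{\left(-58 \right)} - 2157 = \frac{24 - 58}{\left(-58\right) \left(1 - 58\right)} - 2157 = \left(- \frac{1}{58}\right) \frac{1}{-57} \left(-34\right) - 2157 = \left(- \frac{1}{58}\right) \left(- \frac{1}{57}\right) \left(-34\right) - 2157 = - \frac{17}{1653} - 2157 = - \frac{3565538}{1653}$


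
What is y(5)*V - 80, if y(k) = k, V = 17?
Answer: 5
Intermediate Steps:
y(5)*V - 80 = 5*17 - 80 = 85 - 80 = 5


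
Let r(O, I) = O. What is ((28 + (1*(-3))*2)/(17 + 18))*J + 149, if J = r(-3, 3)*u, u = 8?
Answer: 4687/35 ≈ 133.91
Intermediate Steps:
J = -24 (J = -3*8 = -24)
((28 + (1*(-3))*2)/(17 + 18))*J + 149 = ((28 + (1*(-3))*2)/(17 + 18))*(-24) + 149 = ((28 - 3*2)/35)*(-24) + 149 = ((28 - 6)*(1/35))*(-24) + 149 = (22*(1/35))*(-24) + 149 = (22/35)*(-24) + 149 = -528/35 + 149 = 4687/35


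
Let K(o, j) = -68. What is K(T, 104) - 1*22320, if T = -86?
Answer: -22388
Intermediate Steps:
K(T, 104) - 1*22320 = -68 - 1*22320 = -68 - 22320 = -22388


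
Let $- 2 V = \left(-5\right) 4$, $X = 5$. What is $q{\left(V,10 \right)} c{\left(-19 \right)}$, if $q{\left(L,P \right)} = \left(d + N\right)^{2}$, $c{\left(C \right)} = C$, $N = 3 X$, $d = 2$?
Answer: $-5491$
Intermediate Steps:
$V = 10$ ($V = - \frac{\left(-5\right) 4}{2} = \left(- \frac{1}{2}\right) \left(-20\right) = 10$)
$N = 15$ ($N = 3 \cdot 5 = 15$)
$q{\left(L,P \right)} = 289$ ($q{\left(L,P \right)} = \left(2 + 15\right)^{2} = 17^{2} = 289$)
$q{\left(V,10 \right)} c{\left(-19 \right)} = 289 \left(-19\right) = -5491$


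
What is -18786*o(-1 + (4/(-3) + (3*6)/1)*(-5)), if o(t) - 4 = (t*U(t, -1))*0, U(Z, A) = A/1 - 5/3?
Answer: -75144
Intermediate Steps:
U(Z, A) = -5/3 + A (U(Z, A) = A*1 - 5*1/3 = A - 5/3 = -5/3 + A)
o(t) = 4 (o(t) = 4 + (t*(-5/3 - 1))*0 = 4 + (t*(-8/3))*0 = 4 - 8*t/3*0 = 4 + 0 = 4)
-18786*o(-1 + (4/(-3) + (3*6)/1)*(-5)) = -18786*4 = -75144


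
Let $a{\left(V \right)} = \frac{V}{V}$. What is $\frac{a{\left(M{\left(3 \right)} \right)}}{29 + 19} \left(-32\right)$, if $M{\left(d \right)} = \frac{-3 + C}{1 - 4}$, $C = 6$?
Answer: $- \frac{2}{3} \approx -0.66667$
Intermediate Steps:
$M{\left(d \right)} = -1$ ($M{\left(d \right)} = \frac{-3 + 6}{1 - 4} = \frac{3}{-3} = 3 \left(- \frac{1}{3}\right) = -1$)
$a{\left(V \right)} = 1$
$\frac{a{\left(M{\left(3 \right)} \right)}}{29 + 19} \left(-32\right) = \frac{1}{29 + 19} \cdot 1 \left(-32\right) = \frac{1}{48} \cdot 1 \left(-32\right) = \frac{1}{48} \left(-32\right) = - \frac{2}{3}$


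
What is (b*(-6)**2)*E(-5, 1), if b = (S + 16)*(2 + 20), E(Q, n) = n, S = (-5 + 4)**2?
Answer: 13464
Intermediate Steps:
S = 1 (S = (-1)**2 = 1)
b = 374 (b = (1 + 16)*(2 + 20) = 17*22 = 374)
(b*(-6)**2)*E(-5, 1) = (374*(-6)**2)*1 = (374*36)*1 = 13464*1 = 13464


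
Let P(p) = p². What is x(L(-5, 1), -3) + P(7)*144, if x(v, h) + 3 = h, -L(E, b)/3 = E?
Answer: 7050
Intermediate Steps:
L(E, b) = -3*E
x(v, h) = -3 + h
x(L(-5, 1), -3) + P(7)*144 = (-3 - 3) + 7²*144 = -6 + 49*144 = -6 + 7056 = 7050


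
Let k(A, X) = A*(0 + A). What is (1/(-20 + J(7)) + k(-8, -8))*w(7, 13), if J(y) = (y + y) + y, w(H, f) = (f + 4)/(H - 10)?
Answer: -1105/3 ≈ -368.33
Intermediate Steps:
w(H, f) = (4 + f)/(-10 + H)
k(A, X) = A² (k(A, X) = A*A = A²)
J(y) = 3*y (J(y) = 2*y + y = 3*y)
(1/(-20 + J(7)) + k(-8, -8))*w(7, 13) = (1/(-20 + 3*7) + (-8)²)*((4 + 13)/(-10 + 7)) = (1/(-20 + 21) + 64)*(17/(-3)) = (1/1 + 64)*(-⅓*17) = (1 + 64)*(-17/3) = 65*(-17/3) = -1105/3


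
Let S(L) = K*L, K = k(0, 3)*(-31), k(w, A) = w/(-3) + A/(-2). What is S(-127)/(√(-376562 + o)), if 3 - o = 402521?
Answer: 11811*I*√194770/779080 ≈ 6.6906*I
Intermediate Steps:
o = -402518 (o = 3 - 1*402521 = 3 - 402521 = -402518)
k(w, A) = -A/2 - w/3 (k(w, A) = w*(-⅓) + A*(-½) = -w/3 - A/2 = -A/2 - w/3)
K = 93/2 (K = (-½*3 - ⅓*0)*(-31) = (-3/2 + 0)*(-31) = -3/2*(-31) = 93/2 ≈ 46.500)
S(L) = 93*L/2
S(-127)/(√(-376562 + o)) = ((93/2)*(-127))/(√(-376562 - 402518)) = -11811*(-I*√194770/389540)/2 = -(-11811)*I*√194770/779080 = 11811*I*√194770/779080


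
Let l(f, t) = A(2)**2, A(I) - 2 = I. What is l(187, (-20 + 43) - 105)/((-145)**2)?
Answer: 16/21025 ≈ 0.00076100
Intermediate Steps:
A(I) = 2 + I
l(f, t) = 16 (l(f, t) = (2 + 2)**2 = 4**2 = 16)
l(187, (-20 + 43) - 105)/((-145)**2) = 16/((-145)**2) = 16/21025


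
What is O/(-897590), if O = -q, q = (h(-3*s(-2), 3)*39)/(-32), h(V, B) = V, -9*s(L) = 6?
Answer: -39/14361440 ≈ -2.7156e-6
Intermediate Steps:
s(L) = -⅔ (s(L) = -⅑*6 = -⅔)
q = -39/16 (q = (-3*(-⅔)*39)/(-32) = (2*39)*(-1/32) = 78*(-1/32) = -39/16 ≈ -2.4375)
O = 39/16 (O = -1*(-39/16) = 39/16 ≈ 2.4375)
O/(-897590) = (39/16)/(-897590) = (39/16)*(-1/897590) = -39/14361440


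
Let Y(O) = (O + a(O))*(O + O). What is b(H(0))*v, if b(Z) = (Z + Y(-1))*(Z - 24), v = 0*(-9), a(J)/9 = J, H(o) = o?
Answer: 0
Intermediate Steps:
a(J) = 9*J
v = 0
Y(O) = 20*O**2 (Y(O) = (O + 9*O)*(O + O) = (10*O)*(2*O) = 20*O**2)
b(Z) = (-24 + Z)*(20 + Z) (b(Z) = (Z + 20*(-1)**2)*(Z - 24) = (Z + 20*1)*(-24 + Z) = (Z + 20)*(-24 + Z) = (20 + Z)*(-24 + Z) = (-24 + Z)*(20 + Z))
b(H(0))*v = (-480 + 0**2 - 4*0)*0 = (-480 + 0 + 0)*0 = -480*0 = 0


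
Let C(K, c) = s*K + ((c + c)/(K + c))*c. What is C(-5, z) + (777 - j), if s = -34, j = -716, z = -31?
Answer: 28973/18 ≈ 1609.6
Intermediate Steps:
C(K, c) = -34*K + 2*c²/(K + c) (C(K, c) = -34*K + ((c + c)/(K + c))*c = -34*K + ((2*c)/(K + c))*c = -34*K + (2*c/(K + c))*c = -34*K + 2*c²/(K + c))
C(-5, z) + (777 - j) = 2*((-31)² - 17*(-5)² - 17*(-5)*(-31))/(-5 - 31) + (777 - 1*(-716)) = 2*(961 - 17*25 - 2635)/(-36) + (777 + 716) = 2*(-1/36)*(961 - 425 - 2635) + 1493 = 2*(-1/36)*(-2099) + 1493 = 2099/18 + 1493 = 28973/18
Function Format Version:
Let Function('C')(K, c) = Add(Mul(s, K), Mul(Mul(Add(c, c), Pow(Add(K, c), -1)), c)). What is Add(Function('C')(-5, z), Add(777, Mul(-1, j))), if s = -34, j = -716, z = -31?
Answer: Rational(28973, 18) ≈ 1609.6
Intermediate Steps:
Function('C')(K, c) = Add(Mul(-34, K), Mul(2, Pow(c, 2), Pow(Add(K, c), -1))) (Function('C')(K, c) = Add(Mul(-34, K), Mul(Mul(Add(c, c), Pow(Add(K, c), -1)), c)) = Add(Mul(-34, K), Mul(Mul(Mul(2, c), Pow(Add(K, c), -1)), c)) = Add(Mul(-34, K), Mul(Mul(2, c, Pow(Add(K, c), -1)), c)) = Add(Mul(-34, K), Mul(2, Pow(c, 2), Pow(Add(K, c), -1))))
Add(Function('C')(-5, z), Add(777, Mul(-1, j))) = Add(Mul(2, Pow(Add(-5, -31), -1), Add(Pow(-31, 2), Mul(-17, Pow(-5, 2)), Mul(-17, -5, -31))), Add(777, Mul(-1, -716))) = Add(Mul(2, Pow(-36, -1), Add(961, Mul(-17, 25), -2635)), Add(777, 716)) = Add(Mul(2, Rational(-1, 36), Add(961, -425, -2635)), 1493) = Add(Mul(2, Rational(-1, 36), -2099), 1493) = Add(Rational(2099, 18), 1493) = Rational(28973, 18)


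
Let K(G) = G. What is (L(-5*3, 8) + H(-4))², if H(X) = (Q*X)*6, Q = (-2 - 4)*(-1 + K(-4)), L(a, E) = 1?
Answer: 516961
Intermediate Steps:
Q = 30 (Q = (-2 - 4)*(-1 - 4) = -6*(-5) = 30)
H(X) = 180*X (H(X) = (30*X)*6 = 180*X)
(L(-5*3, 8) + H(-4))² = (1 + 180*(-4))² = (1 - 720)² = (-719)² = 516961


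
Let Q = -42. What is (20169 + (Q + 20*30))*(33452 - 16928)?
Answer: 342492948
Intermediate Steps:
(20169 + (Q + 20*30))*(33452 - 16928) = (20169 + (-42 + 20*30))*(33452 - 16928) = (20169 + (-42 + 600))*16524 = (20169 + 558)*16524 = 20727*16524 = 342492948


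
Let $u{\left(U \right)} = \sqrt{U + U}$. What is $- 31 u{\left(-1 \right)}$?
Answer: $- 31 i \sqrt{2} \approx - 43.841 i$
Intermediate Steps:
$u{\left(U \right)} = \sqrt{2} \sqrt{U}$ ($u{\left(U \right)} = \sqrt{2 U} = \sqrt{2} \sqrt{U}$)
$- 31 u{\left(-1 \right)} = - 31 \sqrt{2} \sqrt{-1} = - 31 \sqrt{2} i = - 31 i \sqrt{2}$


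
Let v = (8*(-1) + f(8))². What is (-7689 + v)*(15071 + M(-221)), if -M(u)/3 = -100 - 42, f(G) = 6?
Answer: -119094445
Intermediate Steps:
M(u) = 426 (M(u) = -3*(-100 - 42) = -3*(-142) = 426)
v = 4 (v = (8*(-1) + 6)² = (-8 + 6)² = (-2)² = 4)
(-7689 + v)*(15071 + M(-221)) = (-7689 + 4)*(15071 + 426) = -7685*15497 = -119094445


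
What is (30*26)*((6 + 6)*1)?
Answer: 9360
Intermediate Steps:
(30*26)*((6 + 6)*1) = 780*(12*1) = 780*12 = 9360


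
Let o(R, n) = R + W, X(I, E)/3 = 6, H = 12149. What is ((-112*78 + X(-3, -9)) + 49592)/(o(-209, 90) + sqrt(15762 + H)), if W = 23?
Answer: -39804/35 - 214*sqrt(27911)/35 ≈ -2158.7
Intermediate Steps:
X(I, E) = 18 (X(I, E) = 3*6 = 18)
o(R, n) = 23 + R (o(R, n) = R + 23 = 23 + R)
((-112*78 + X(-3, -9)) + 49592)/(o(-209, 90) + sqrt(15762 + H)) = ((-112*78 + 18) + 49592)/((23 - 209) + sqrt(15762 + 12149)) = ((-8736 + 18) + 49592)/(-186 + sqrt(27911)) = (-8718 + 49592)/(-186 + sqrt(27911)) = 40874/(-186 + sqrt(27911))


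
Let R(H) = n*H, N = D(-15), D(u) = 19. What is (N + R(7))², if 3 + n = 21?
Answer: 21025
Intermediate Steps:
N = 19
n = 18 (n = -3 + 21 = 18)
R(H) = 18*H
(N + R(7))² = (19 + 18*7)² = (19 + 126)² = 145² = 21025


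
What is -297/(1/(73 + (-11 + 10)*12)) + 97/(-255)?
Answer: -4619932/255 ≈ -18117.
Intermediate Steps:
-297/(1/(73 + (-11 + 10)*12)) + 97/(-255) = -297/(1/(73 - 1*12)) + 97*(-1/255) = -297/(1/(73 - 12)) - 97/255 = -297/(1/61) - 97/255 = -297/1/61 - 97/255 = -297*61 - 97/255 = -18117 - 97/255 = -4619932/255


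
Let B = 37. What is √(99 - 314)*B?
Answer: 37*I*√215 ≈ 542.53*I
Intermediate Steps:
√(99 - 314)*B = √(99 - 314)*37 = √(-215)*37 = (I*√215)*37 = 37*I*√215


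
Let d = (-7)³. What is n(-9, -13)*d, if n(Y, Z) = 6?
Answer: -2058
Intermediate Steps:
d = -343
n(-9, -13)*d = 6*(-343) = -2058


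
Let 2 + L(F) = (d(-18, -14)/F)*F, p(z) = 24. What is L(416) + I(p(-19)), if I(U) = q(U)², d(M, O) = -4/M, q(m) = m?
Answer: 5168/9 ≈ 574.22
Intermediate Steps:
L(F) = -16/9 (L(F) = -2 + ((-4/(-18))/F)*F = -2 + ((-4*(-1/18))/F)*F = -2 + (2/(9*F))*F = -2 + 2/9 = -16/9)
I(U) = U²
L(416) + I(p(-19)) = -16/9 + 24² = -16/9 + 576 = 5168/9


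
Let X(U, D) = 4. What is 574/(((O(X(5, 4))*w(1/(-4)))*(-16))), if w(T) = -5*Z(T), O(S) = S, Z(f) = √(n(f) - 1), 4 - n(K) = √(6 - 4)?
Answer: 287/(160*√(3 - √2)) ≈ 1.4244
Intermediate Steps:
n(K) = 4 - √2 (n(K) = 4 - √(6 - 4) = 4 - √2)
Z(f) = √(3 - √2) (Z(f) = √((4 - √2) - 1) = √(3 - √2))
w(T) = -5*√(3 - √2)
574/(((O(X(5, 4))*w(1/(-4)))*(-16))) = 574/(((4*(-5*√(3 - √2)))*(-16))) = 574/((-20*√(3 - √2)*(-16))) = 574/((320*√(3 - √2))) = 574*(1/(320*√(3 - √2))) = 287/(160*√(3 - √2))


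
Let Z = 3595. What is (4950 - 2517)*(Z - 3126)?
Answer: 1141077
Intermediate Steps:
(4950 - 2517)*(Z - 3126) = (4950 - 2517)*(3595 - 3126) = 2433*469 = 1141077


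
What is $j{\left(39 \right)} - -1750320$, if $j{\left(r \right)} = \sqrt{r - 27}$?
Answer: $1750320 + 2 \sqrt{3} \approx 1.7503 \cdot 10^{6}$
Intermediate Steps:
$j{\left(r \right)} = \sqrt{-27 + r}$
$j{\left(39 \right)} - -1750320 = \sqrt{-27 + 39} - -1750320 = \sqrt{12} + 1750320 = 2 \sqrt{3} + 1750320 = 1750320 + 2 \sqrt{3}$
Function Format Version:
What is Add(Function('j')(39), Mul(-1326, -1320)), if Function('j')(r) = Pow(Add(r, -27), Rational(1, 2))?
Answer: Add(1750320, Mul(2, Pow(3, Rational(1, 2)))) ≈ 1.7503e+6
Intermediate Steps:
Function('j')(r) = Pow(Add(-27, r), Rational(1, 2))
Add(Function('j')(39), Mul(-1326, -1320)) = Add(Pow(Add(-27, 39), Rational(1, 2)), Mul(-1326, -1320)) = Add(Pow(12, Rational(1, 2)), 1750320) = Add(Mul(2, Pow(3, Rational(1, 2))), 1750320) = Add(1750320, Mul(2, Pow(3, Rational(1, 2))))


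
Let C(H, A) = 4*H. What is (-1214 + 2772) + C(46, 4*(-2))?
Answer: 1742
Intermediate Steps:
(-1214 + 2772) + C(46, 4*(-2)) = (-1214 + 2772) + 4*46 = 1558 + 184 = 1742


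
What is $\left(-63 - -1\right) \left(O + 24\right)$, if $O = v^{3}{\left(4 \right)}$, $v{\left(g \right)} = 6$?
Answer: $-14880$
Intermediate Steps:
$O = 216$ ($O = 6^{3} = 216$)
$\left(-63 - -1\right) \left(O + 24\right) = \left(-63 - -1\right) \left(216 + 24\right) = \left(-63 + 1\right) 240 = \left(-62\right) 240 = -14880$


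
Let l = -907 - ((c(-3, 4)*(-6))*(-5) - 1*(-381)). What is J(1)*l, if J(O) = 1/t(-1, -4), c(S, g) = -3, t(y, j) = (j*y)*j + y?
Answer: 1198/17 ≈ 70.471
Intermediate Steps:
t(y, j) = y + y*j² (t(y, j) = y*j² + y = y + y*j²)
J(O) = -1/17 (J(O) = 1/(-(1 + (-4)²)) = 1/(-(1 + 16)) = 1/(-1*17) = 1/(-17) = -1/17)
l = -1198 (l = -907 - (-3*(-6)*(-5) - 1*(-381)) = -907 - (18*(-5) + 381) = -907 - (-90 + 381) = -907 - 1*291 = -907 - 291 = -1198)
J(1)*l = -1/17*(-1198) = 1198/17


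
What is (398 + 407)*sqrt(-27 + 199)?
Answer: 1610*sqrt(43) ≈ 10557.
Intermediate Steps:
(398 + 407)*sqrt(-27 + 199) = 805*sqrt(172) = 805*(2*sqrt(43)) = 1610*sqrt(43)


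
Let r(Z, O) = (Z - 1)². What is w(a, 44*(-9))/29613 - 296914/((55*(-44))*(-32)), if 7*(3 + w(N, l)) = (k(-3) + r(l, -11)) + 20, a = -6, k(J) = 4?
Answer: -3524437621/1146615360 ≈ -3.0738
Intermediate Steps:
r(Z, O) = (-1 + Z)²
w(N, l) = 3/7 + (-1 + l)²/7 (w(N, l) = -3 + ((4 + (-1 + l)²) + 20)/7 = -3 + (24 + (-1 + l)²)/7 = -3 + (24/7 + (-1 + l)²/7) = 3/7 + (-1 + l)²/7)
w(a, 44*(-9))/29613 - 296914/((55*(-44))*(-32)) = (3/7 + (-1 + 44*(-9))²/7)/29613 - 296914/((55*(-44))*(-32)) = (3/7 + (-1 - 396)²/7)*(1/29613) - 296914/((-2420*(-32))) = (3/7 + (⅐)*(-397)²)*(1/29613) - 296914/77440 = (3/7 + (⅐)*157609)*(1/29613) - 296914*1/77440 = (3/7 + 157609/7)*(1/29613) - 148457/38720 = 22516*(1/29613) - 148457/38720 = 22516/29613 - 148457/38720 = -3524437621/1146615360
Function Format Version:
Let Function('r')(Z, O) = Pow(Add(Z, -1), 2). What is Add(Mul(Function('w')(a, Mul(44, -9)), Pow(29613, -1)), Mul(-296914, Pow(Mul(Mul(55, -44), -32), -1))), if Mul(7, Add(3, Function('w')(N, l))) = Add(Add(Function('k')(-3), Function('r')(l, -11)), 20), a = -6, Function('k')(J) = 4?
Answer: Rational(-3524437621, 1146615360) ≈ -3.0738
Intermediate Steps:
Function('r')(Z, O) = Pow(Add(-1, Z), 2)
Function('w')(N, l) = Add(Rational(3, 7), Mul(Rational(1, 7), Pow(Add(-1, l), 2))) (Function('w')(N, l) = Add(-3, Mul(Rational(1, 7), Add(Add(4, Pow(Add(-1, l), 2)), 20))) = Add(-3, Mul(Rational(1, 7), Add(24, Pow(Add(-1, l), 2)))) = Add(-3, Add(Rational(24, 7), Mul(Rational(1, 7), Pow(Add(-1, l), 2)))) = Add(Rational(3, 7), Mul(Rational(1, 7), Pow(Add(-1, l), 2))))
Add(Mul(Function('w')(a, Mul(44, -9)), Pow(29613, -1)), Mul(-296914, Pow(Mul(Mul(55, -44), -32), -1))) = Add(Mul(Add(Rational(3, 7), Mul(Rational(1, 7), Pow(Add(-1, Mul(44, -9)), 2))), Pow(29613, -1)), Mul(-296914, Pow(Mul(Mul(55, -44), -32), -1))) = Add(Mul(Add(Rational(3, 7), Mul(Rational(1, 7), Pow(Add(-1, -396), 2))), Rational(1, 29613)), Mul(-296914, Pow(Mul(-2420, -32), -1))) = Add(Mul(Add(Rational(3, 7), Mul(Rational(1, 7), Pow(-397, 2))), Rational(1, 29613)), Mul(-296914, Pow(77440, -1))) = Add(Mul(Add(Rational(3, 7), Mul(Rational(1, 7), 157609)), Rational(1, 29613)), Mul(-296914, Rational(1, 77440))) = Add(Mul(Add(Rational(3, 7), Rational(157609, 7)), Rational(1, 29613)), Rational(-148457, 38720)) = Add(Mul(22516, Rational(1, 29613)), Rational(-148457, 38720)) = Add(Rational(22516, 29613), Rational(-148457, 38720)) = Rational(-3524437621, 1146615360)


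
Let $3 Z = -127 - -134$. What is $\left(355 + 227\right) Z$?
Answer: $1358$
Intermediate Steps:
$Z = \frac{7}{3}$ ($Z = \frac{-127 - -134}{3} = \frac{-127 + 134}{3} = \frac{1}{3} \cdot 7 = \frac{7}{3} \approx 2.3333$)
$\left(355 + 227\right) Z = \left(355 + 227\right) \frac{7}{3} = 582 \cdot \frac{7}{3} = 1358$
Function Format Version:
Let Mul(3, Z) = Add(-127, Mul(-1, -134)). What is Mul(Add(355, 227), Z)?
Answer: 1358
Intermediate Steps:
Z = Rational(7, 3) (Z = Mul(Rational(1, 3), Add(-127, Mul(-1, -134))) = Mul(Rational(1, 3), Add(-127, 134)) = Mul(Rational(1, 3), 7) = Rational(7, 3) ≈ 2.3333)
Mul(Add(355, 227), Z) = Mul(Add(355, 227), Rational(7, 3)) = Mul(582, Rational(7, 3)) = 1358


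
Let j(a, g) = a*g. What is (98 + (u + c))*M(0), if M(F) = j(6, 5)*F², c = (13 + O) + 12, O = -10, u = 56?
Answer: 0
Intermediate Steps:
c = 15 (c = (13 - 10) + 12 = 3 + 12 = 15)
M(F) = 30*F² (M(F) = (6*5)*F² = 30*F²)
(98 + (u + c))*M(0) = (98 + (56 + 15))*(30*0²) = (98 + 71)*(30*0) = 169*0 = 0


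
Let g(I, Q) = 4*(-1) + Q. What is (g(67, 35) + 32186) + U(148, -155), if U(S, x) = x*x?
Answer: 56242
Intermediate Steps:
U(S, x) = x²
g(I, Q) = -4 + Q
(g(67, 35) + 32186) + U(148, -155) = ((-4 + 35) + 32186) + (-155)² = (31 + 32186) + 24025 = 32217 + 24025 = 56242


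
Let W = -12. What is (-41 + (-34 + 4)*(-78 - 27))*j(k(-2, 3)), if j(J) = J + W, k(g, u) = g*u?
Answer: -55962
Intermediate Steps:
j(J) = -12 + J (j(J) = J - 12 = -12 + J)
(-41 + (-34 + 4)*(-78 - 27))*j(k(-2, 3)) = (-41 + (-34 + 4)*(-78 - 27))*(-12 - 2*3) = (-41 - 30*(-105))*(-12 - 6) = (-41 + 3150)*(-18) = 3109*(-18) = -55962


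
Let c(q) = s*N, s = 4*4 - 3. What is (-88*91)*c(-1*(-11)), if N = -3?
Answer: 312312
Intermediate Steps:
s = 13 (s = 16 - 3 = 13)
c(q) = -39 (c(q) = 13*(-3) = -39)
(-88*91)*c(-1*(-11)) = -88*91*(-39) = -8008*(-39) = 312312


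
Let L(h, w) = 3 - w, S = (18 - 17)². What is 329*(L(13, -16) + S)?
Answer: 6580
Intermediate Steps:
S = 1 (S = 1² = 1)
329*(L(13, -16) + S) = 329*((3 - 1*(-16)) + 1) = 329*((3 + 16) + 1) = 329*(19 + 1) = 329*20 = 6580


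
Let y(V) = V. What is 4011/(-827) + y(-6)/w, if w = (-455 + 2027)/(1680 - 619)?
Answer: -1928329/216674 ≈ -8.8997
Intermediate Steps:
w = 1572/1061 ≈ 1.4816
4011/(-827) + y(-6)/w = 4011/(-827) - 6/1572/1061 = 4011*(-1/827) - 6*1061/1572 = -4011/827 - 1061/262 = -1928329/216674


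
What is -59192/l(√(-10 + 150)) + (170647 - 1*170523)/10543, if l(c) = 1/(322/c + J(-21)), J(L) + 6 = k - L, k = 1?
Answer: -9984979972/10543 - 1361416*√35/5 ≈ -2.5579e+6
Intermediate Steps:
J(L) = -5 - L (J(L) = -6 + (1 - L) = -5 - L)
l(c) = 1/(16 + 322/c) (l(c) = 1/(322/c + (-5 - 1*(-21))) = 1/(322/c + (-5 + 21)) = 1/(322/c + 16) = 1/(16 + 322/c))
-59192/l(√(-10 + 150)) + (170647 - 1*170523)/10543 = -59192*2*(161 + 8*√(-10 + 150))/√(-10 + 150) + (170647 - 1*170523)/10543 = -59192*√35*(161 + 8*√140)/35 + (170647 - 170523)*(1/10543) = -59192*√35*(161 + 8*(2*√35))/35 + 124*(1/10543) = -59192*√35*(161 + 16*√35)/35 + 124/10543 = -8456*√35*(161 + 16*√35)/5 + 124/10543 = 124/10543 - 8456*√35*(161 + 16*√35)/5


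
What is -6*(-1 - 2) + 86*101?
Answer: 8704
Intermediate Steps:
-6*(-1 - 2) + 86*101 = -6*(-3) + 8686 = 18 + 8686 = 8704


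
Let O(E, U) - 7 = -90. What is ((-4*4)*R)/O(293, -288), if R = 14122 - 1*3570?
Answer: 168832/83 ≈ 2034.1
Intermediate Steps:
O(E, U) = -83 (O(E, U) = 7 - 90 = -83)
R = 10552 (R = 14122 - 3570 = 10552)
((-4*4)*R)/O(293, -288) = (-4*4*10552)/(-83) = -16*10552*(-1/83) = -168832*(-1/83) = 168832/83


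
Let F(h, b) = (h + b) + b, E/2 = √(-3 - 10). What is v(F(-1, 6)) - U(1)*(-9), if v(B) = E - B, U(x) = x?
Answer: -2 + 2*I*√13 ≈ -2.0 + 7.2111*I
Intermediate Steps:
E = 2*I*√13 (E = 2*√(-3 - 10) = 2*√(-13) = 2*(I*√13) = 2*I*√13 ≈ 7.2111*I)
F(h, b) = h + 2*b (F(h, b) = (b + h) + b = h + 2*b)
v(B) = -B + 2*I*√13 (v(B) = 2*I*√13 - B = -B + 2*I*√13)
v(F(-1, 6)) - U(1)*(-9) = (-(-1 + 2*6) + 2*I*√13) - (-9) = (-(-1 + 12) + 2*I*√13) - 1*(-9) = (-1*11 + 2*I*√13) + 9 = (-11 + 2*I*√13) + 9 = -2 + 2*I*√13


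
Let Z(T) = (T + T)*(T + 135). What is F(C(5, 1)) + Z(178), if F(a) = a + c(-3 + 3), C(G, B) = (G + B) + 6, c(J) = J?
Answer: 111440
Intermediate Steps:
C(G, B) = 6 + B + G (C(G, B) = (B + G) + 6 = 6 + B + G)
F(a) = a (F(a) = a + (-3 + 3) = a + 0 = a)
Z(T) = 2*T*(135 + T) (Z(T) = (2*T)*(135 + T) = 2*T*(135 + T))
F(C(5, 1)) + Z(178) = (6 + 1 + 5) + 2*178*(135 + 178) = 12 + 2*178*313 = 12 + 111428 = 111440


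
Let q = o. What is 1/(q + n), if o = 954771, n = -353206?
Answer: 1/601565 ≈ 1.6623e-6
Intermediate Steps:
q = 954771
1/(q + n) = 1/(954771 - 353206) = 1/601565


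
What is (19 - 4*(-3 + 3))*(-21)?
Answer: -399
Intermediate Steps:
(19 - 4*(-3 + 3))*(-21) = (19 - 4*0)*(-21) = (19 + 0)*(-21) = 19*(-21) = -399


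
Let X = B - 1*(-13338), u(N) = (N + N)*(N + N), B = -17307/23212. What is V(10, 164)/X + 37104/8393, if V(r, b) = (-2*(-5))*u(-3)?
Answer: 1284105808784/288704604573 ≈ 4.4478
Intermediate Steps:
B = -17307/23212 (B = -17307*1/23212 = -17307/23212 ≈ -0.74561)
u(N) = 4*N² (u(N) = (2*N)*(2*N) = 4*N²)
X = 309584349/23212 (X = -17307/23212 - 1*(-13338) = -17307/23212 + 13338 = 309584349/23212 ≈ 13337.)
V(r, b) = 360 (V(r, b) = (-2*(-5))*(4*(-3)²) = 10*(4*9) = 10*36 = 360)
V(10, 164)/X + 37104/8393 = 360/(309584349/23212) + 37104/8393 = 360*(23212/309584349) + 37104*(1/8393) = 928480/34398261 + 37104/8393 = 1284105808784/288704604573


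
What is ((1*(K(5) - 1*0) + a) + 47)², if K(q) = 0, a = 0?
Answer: 2209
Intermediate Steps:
((1*(K(5) - 1*0) + a) + 47)² = ((1*(0 - 1*0) + 0) + 47)² = ((1*(0 + 0) + 0) + 47)² = ((1*0 + 0) + 47)² = ((0 + 0) + 47)² = (0 + 47)² = 47² = 2209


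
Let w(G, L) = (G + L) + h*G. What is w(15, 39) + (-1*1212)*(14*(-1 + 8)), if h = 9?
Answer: -118587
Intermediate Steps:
w(G, L) = L + 10*G (w(G, L) = (G + L) + 9*G = L + 10*G)
w(15, 39) + (-1*1212)*(14*(-1 + 8)) = (39 + 10*15) + (-1*1212)*(14*(-1 + 8)) = (39 + 150) - 16968*7 = 189 - 1212*98 = 189 - 118776 = -118587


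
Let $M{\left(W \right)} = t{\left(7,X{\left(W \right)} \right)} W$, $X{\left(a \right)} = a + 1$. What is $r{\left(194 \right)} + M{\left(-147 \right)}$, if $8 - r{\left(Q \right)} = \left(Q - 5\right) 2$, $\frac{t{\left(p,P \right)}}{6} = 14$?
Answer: $-12718$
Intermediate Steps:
$X{\left(a \right)} = 1 + a$
$t{\left(p,P \right)} = 84$ ($t{\left(p,P \right)} = 6 \cdot 14 = 84$)
$M{\left(W \right)} = 84 W$
$r{\left(Q \right)} = 18 - 2 Q$ ($r{\left(Q \right)} = 8 - \left(Q - 5\right) 2 = 8 - \left(-5 + Q\right) 2 = 8 - \left(-10 + 2 Q\right) = 18 - 2 Q$)
$r{\left(194 \right)} + M{\left(-147 \right)} = \left(18 - 388\right) + 84 \left(-147\right) = \left(18 - 388\right) - 12348 = -370 - 12348 = -12718$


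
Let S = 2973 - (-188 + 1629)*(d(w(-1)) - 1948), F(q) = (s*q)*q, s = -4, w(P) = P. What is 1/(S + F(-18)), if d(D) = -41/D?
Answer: 1/2749664 ≈ 3.6368e-7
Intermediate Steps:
F(q) = -4*q² (F(q) = (-4*q)*q = -4*q²)
S = 2750960 (S = 2973 - (-188 + 1629)*(-41/(-1) - 1948) = 2973 - 1441*(-41*(-1) - 1948) = 2973 - 1441*(41 - 1948) = 2973 - 1441*(-1907) = 2973 - 1*(-2747987) = 2973 + 2747987 = 2750960)
1/(S + F(-18)) = 1/(2750960 - 4*(-18)²) = 1/(2750960 - 4*324) = 1/(2750960 - 1296) = 1/2749664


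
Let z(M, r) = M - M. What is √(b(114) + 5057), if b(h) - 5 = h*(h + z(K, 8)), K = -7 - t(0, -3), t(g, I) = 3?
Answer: √18058 ≈ 134.38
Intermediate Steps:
K = -10 (K = -7 - 1*3 = -7 - 3 = -10)
z(M, r) = 0
b(h) = 5 + h² (b(h) = 5 + h*(h + 0) = 5 + h*h = 5 + h²)
√(b(114) + 5057) = √((5 + 114²) + 5057) = √((5 + 12996) + 5057) = √(13001 + 5057) = √18058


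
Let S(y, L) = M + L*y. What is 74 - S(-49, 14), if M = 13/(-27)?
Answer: 20533/27 ≈ 760.48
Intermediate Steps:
M = -13/27 (M = 13*(-1/27) = -13/27 ≈ -0.48148)
S(y, L) = -13/27 + L*y
74 - S(-49, 14) = 74 - (-13/27 + 14*(-49)) = 74 - (-13/27 - 686) = 74 - 1*(-18535/27) = 74 + 18535/27 = 20533/27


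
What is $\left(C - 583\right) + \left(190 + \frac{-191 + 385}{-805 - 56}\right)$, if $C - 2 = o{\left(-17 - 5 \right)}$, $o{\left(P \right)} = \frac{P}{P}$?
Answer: $- \frac{335984}{861} \approx -390.23$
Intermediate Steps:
$o{\left(P \right)} = 1$
$C = 3$ ($C = 2 + 1 = 3$)
$\left(C - 583\right) + \left(190 + \frac{-191 + 385}{-805 - 56}\right) = \left(3 - 583\right) + \left(190 + \frac{-191 + 385}{-805 - 56}\right) = -580 + \left(190 + \frac{194}{-861}\right) = -580 + \left(190 + 194 \left(- \frac{1}{861}\right)\right) = -580 + \left(190 - \frac{194}{861}\right) = -580 + \frac{163396}{861} = - \frac{335984}{861}$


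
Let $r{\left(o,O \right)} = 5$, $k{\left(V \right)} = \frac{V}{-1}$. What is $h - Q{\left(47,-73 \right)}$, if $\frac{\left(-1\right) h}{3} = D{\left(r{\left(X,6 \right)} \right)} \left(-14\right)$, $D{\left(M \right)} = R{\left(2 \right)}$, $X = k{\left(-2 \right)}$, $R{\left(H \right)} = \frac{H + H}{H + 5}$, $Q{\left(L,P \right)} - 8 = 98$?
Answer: $-82$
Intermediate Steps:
$Q{\left(L,P \right)} = 106$ ($Q{\left(L,P \right)} = 8 + 98 = 106$)
$k{\left(V \right)} = - V$ ($k{\left(V \right)} = V \left(-1\right) = - V$)
$R{\left(H \right)} = \frac{2 H}{5 + H}$
$X = 2$ ($X = \left(-1\right) \left(-2\right) = 2$)
$D{\left(M \right)} = \frac{4}{7}$ ($D{\left(M \right)} = 2 \cdot 2 \frac{1}{5 + 2} = 2 \cdot 2 \cdot \frac{1}{7} = \frac{4}{7}$)
$h = 24$ ($h = - 3 \cdot \frac{4}{7} \left(-14\right) = \left(-3\right) \left(-8\right) = 24$)
$h - Q{\left(47,-73 \right)} = 24 - 106 = -82$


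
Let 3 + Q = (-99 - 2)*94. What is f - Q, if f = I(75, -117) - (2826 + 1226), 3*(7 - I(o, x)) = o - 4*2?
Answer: 16289/3 ≈ 5429.7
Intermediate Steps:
Q = -9497 (Q = -3 + (-99 - 2)*94 = -3 - 101*94 = -3 - 9494 = -9497)
I(o, x) = 29/3 - o/3 (I(o, x) = 7 - (o - 4*2)/3 = 7 - (o - 8)/3 = 7 - (-8 + o)/3 = 7 + (8/3 - o/3) = 29/3 - o/3)
f = -12202/3 (f = (29/3 - 1/3*75) - (2826 + 1226) = (29/3 - 25) - 1*4052 = -46/3 - 4052 = -12202/3 ≈ -4067.3)
f - Q = -12202/3 - 1*(-9497) = -12202/3 + 9497 = 16289/3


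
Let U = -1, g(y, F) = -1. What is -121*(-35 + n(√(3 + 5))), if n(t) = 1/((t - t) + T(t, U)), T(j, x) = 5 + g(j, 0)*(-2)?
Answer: 29524/7 ≈ 4217.7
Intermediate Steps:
T(j, x) = 7 (T(j, x) = 5 - 1*(-2) = 5 + 2 = 7)
n(t) = ⅐ (n(t) = 1/((t - t) + 7) = 1/(0 + 7) = 1/7 = ⅐)
-121*(-35 + n(√(3 + 5))) = -121*(-35 + ⅐) = -121*(-244/7) = 29524/7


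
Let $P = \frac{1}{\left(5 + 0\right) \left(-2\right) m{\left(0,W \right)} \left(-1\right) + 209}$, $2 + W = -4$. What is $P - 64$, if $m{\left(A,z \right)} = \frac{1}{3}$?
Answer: $- \frac{40765}{637} \approx -63.995$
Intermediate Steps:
$W = -6$ ($W = -2 - 4 = -6$)
$m{\left(A,z \right)} = \frac{1}{3}$
$P = \frac{3}{637}$ ($P = \frac{1}{\left(5 + 0\right) \left(-2\right) \frac{1}{3} \left(-1\right) + 209} = \frac{1}{5 \left(-2\right) \frac{1}{3} \left(-1\right) + 209} = \frac{1}{\left(-10\right) \frac{1}{3} \left(-1\right) + 209} = \frac{1}{\left(- \frac{10}{3}\right) \left(-1\right) + 209} = \frac{1}{\frac{10}{3} + 209} = \frac{1}{\frac{637}{3}} = \frac{3}{637} \approx 0.0047096$)
$P - 64 = \frac{3}{637} - 64 = - \frac{40765}{637}$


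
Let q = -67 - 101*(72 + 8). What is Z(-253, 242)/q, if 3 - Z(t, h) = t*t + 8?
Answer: 64014/8147 ≈ 7.8574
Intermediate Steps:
q = -8147 (q = -67 - 101*80 = -67 - 8080 = -8147)
Z(t, h) = -5 - t**2 (Z(t, h) = 3 - (t*t + 8) = 3 - (t**2 + 8) = 3 - (8 + t**2) = 3 + (-8 - t**2) = -5 - t**2)
Z(-253, 242)/q = (-5 - 1*(-253)**2)/(-8147) = (-5 - 1*64009)*(-1/8147) = (-5 - 64009)*(-1/8147) = -64014*(-1/8147) = 64014/8147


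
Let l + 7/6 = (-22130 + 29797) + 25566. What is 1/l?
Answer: 6/199391 ≈ 3.0092e-5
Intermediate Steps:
l = 199391/6 (l = -7/6 + ((-22130 + 29797) + 25566) = -7/6 + (7667 + 25566) = -7/6 + 33233 = 199391/6 ≈ 33232.)
1/l = 1/(199391/6) = 6/199391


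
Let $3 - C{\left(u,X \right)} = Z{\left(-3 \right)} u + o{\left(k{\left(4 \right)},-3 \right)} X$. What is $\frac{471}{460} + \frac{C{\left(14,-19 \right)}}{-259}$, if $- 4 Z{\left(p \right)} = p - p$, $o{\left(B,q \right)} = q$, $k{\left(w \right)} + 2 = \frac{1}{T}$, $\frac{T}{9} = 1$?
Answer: $\frac{146829}{119140} \approx 1.2324$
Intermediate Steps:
$T = 9$ ($T = 9 \cdot 1 = 9$)
$k{\left(w \right)} = - \frac{17}{9}$ ($k{\left(w \right)} = -2 + \frac{1}{9} = - \frac{17}{9}$)
$Z{\left(p \right)} = 0$ ($Z{\left(p \right)} = - \frac{p - p}{4} = \left(- \frac{1}{4}\right) 0 = 0$)
$C{\left(u,X \right)} = 3 + 3 X$ ($C{\left(u,X \right)} = 3 - \left(0 u - 3 X\right) = 3 - \left(0 - 3 X\right) = 3 - - 3 X = 3 + 3 X$)
$\frac{471}{460} + \frac{C{\left(14,-19 \right)}}{-259} = \frac{471}{460} + \frac{3 + 3 \left(-19\right)}{-259} = 471 \cdot \frac{1}{460} + \left(3 - 57\right) \left(- \frac{1}{259}\right) = \frac{471}{460} - - \frac{54}{259} = \frac{471}{460} + \frac{54}{259} = \frac{146829}{119140}$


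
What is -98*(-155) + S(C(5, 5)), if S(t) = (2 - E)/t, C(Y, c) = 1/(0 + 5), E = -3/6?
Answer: 30405/2 ≈ 15203.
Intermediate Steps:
E = -½ (E = -3*⅙ = -½ ≈ -0.50000)
C(Y, c) = ⅕ (C(Y, c) = 1/5 = ⅕)
S(t) = 5/(2*t) (S(t) = (2 - 1*(-½))/t = (2 + ½)/t = 5/(2*t))
-98*(-155) + S(C(5, 5)) = -98*(-155) + 5/(2*(⅕)) = 15190 + (5/2)*5 = 15190 + 25/2 = 30405/2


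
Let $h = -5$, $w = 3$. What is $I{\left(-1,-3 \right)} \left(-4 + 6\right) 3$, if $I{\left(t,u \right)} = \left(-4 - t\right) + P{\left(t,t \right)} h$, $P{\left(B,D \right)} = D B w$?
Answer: $-108$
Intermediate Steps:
$P{\left(B,D \right)} = 3 B D$ ($P{\left(B,D \right)} = D B 3 = B D 3 = 3 B D$)
$I{\left(t,u \right)} = -4 - t - 15 t^{2}$ ($I{\left(t,u \right)} = \left(-4 - t\right) + 3 t t \left(-5\right) = \left(-4 - t\right) + 3 t^{2} \left(-5\right) = \left(-4 - t\right) - 15 t^{2} = -4 - t - 15 t^{2}$)
$I{\left(-1,-3 \right)} \left(-4 + 6\right) 3 = \left(-4 - -1 - 15 \left(-1\right)^{2}\right) \left(-4 + 6\right) 3 = \left(-4 + 1 - 15\right) 2 \cdot 3 = \left(-4 + 1 - 15\right) 6 = \left(-18\right) 6 = -108$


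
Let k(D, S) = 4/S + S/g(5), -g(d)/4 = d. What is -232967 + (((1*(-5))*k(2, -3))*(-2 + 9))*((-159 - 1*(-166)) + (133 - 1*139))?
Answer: -2795107/12 ≈ -2.3293e+5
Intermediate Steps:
g(d) = -4*d
k(D, S) = 4/S - S/20 (k(D, S) = 4/S + S/((-4*5)) = 4/S + S/(-20) = 4/S + S*(-1/20) = 4/S - S/20)
-232967 + (((1*(-5))*k(2, -3))*(-2 + 9))*((-159 - 1*(-166)) + (133 - 1*139)) = -232967 + (((1*(-5))*(4/(-3) - 1/20*(-3)))*(-2 + 9))*((-159 - 1*(-166)) + (133 - 1*139)) = -232967 + (-5*(4*(-1/3) + 3/20)*7)*((-159 + 166) + (133 - 139)) = -232967 + (-5*(-4/3 + 3/20)*7)*(7 - 6) = -232967 + (-5*(-71/60)*7)*1 = -232967 + ((71/12)*7)*1 = -232967 + (497/12)*1 = -232967 + 497/12 = -2795107/12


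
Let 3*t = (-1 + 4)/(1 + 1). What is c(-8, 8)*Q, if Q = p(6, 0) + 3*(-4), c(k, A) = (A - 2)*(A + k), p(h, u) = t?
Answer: 0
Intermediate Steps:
t = 1/2 (t = ((-1 + 4)/(1 + 1))/3 = (3/2)/3 = (3*(1/2))/3 = (1/3)*(3/2) = 1/2 ≈ 0.50000)
p(h, u) = 1/2
c(k, A) = (-2 + A)*(A + k)
Q = -23/2 (Q = 1/2 + 3*(-4) = 1/2 - 12 = -23/2 ≈ -11.500)
c(-8, 8)*Q = (8**2 - 2*8 - 2*(-8) + 8*(-8))*(-23/2) = (64 - 16 + 16 - 64)*(-23/2) = 0*(-23/2) = 0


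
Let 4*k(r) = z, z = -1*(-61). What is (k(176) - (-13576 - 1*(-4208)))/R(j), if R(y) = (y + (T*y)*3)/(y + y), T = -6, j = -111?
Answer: -37533/34 ≈ -1103.9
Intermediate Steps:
z = 61
k(r) = 61/4 (k(r) = (¼)*61 = 61/4)
R(y) = -17/2 (R(y) = (y - 6*y*3)/(y + y) = (y - 18*y)/((2*y)) = (-17*y)*(1/(2*y)) = -17/2)
(k(176) - (-13576 - 1*(-4208)))/R(j) = (61/4 - (-13576 - 1*(-4208)))/(-17/2) = (61/4 - (-13576 + 4208))*(-2/17) = (61/4 - 1*(-9368))*(-2/17) = (61/4 + 9368)*(-2/17) = (37533/4)*(-2/17) = -37533/34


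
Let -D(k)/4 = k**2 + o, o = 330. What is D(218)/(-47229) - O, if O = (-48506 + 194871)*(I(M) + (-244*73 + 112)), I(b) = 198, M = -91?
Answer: 120985595774086/47229 ≈ 2.5617e+9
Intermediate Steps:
O = -2561680230 (O = (-48506 + 194871)*(198 + (-244*73 + 112)) = 146365*(198 + (-17812 + 112)) = 146365*(198 - 17700) = 146365*(-17502) = -2561680230)
D(k) = -1320 - 4*k**2 (D(k) = -4*(k**2 + 330) = -4*(330 + k**2) = -1320 - 4*k**2)
D(218)/(-47229) - O = (-1320 - 4*218**2)/(-47229) - 1*(-2561680230) = (-1320 - 4*47524)*(-1/47229) + 2561680230 = (-1320 - 190096)*(-1/47229) + 2561680230 = -191416*(-1/47229) + 2561680230 = 191416/47229 + 2561680230 = 120985595774086/47229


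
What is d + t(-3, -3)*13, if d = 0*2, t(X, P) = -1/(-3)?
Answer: 13/3 ≈ 4.3333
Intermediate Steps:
t(X, P) = 1/3 (t(X, P) = -1*(-1/3) = 1/3)
d = 0
d + t(-3, -3)*13 = 0 + (1/3)*13 = 0 + 13/3 = 13/3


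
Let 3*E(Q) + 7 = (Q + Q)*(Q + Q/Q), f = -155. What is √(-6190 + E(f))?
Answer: √9721 ≈ 98.595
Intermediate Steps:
E(Q) = -7/3 + 2*Q*(1 + Q)/3 (E(Q) = -7/3 + ((Q + Q)*(Q + Q/Q))/3 = -7/3 + ((2*Q)*(Q + 1))/3 = -7/3 + ((2*Q)*(1 + Q))/3 = -7/3 + (2*Q*(1 + Q))/3 = -7/3 + 2*Q*(1 + Q)/3)
√(-6190 + E(f)) = √(-6190 + (-7/3 + (⅔)*(-155) + (⅔)*(-155)²)) = √(-6190 + (-7/3 - 310/3 + (⅔)*24025)) = √(-6190 + (-7/3 - 310/3 + 48050/3)) = √(-6190 + 15911) = √9721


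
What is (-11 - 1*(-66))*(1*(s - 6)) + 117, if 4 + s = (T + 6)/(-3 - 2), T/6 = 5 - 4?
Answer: -565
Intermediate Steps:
T = 6 (T = 6*(5 - 4) = 6*1 = 6)
s = -32/5 (s = -4 + (6 + 6)/(-3 - 2) = -4 + 12/(-5) = -4 + 12*(-⅕) = -4 - 12/5 = -32/5 ≈ -6.4000)
(-11 - 1*(-66))*(1*(s - 6)) + 117 = (-11 - 1*(-66))*(1*(-32/5 - 6)) + 117 = (-11 + 66)*(1*(-62/5)) + 117 = 55*(-62/5) + 117 = -682 + 117 = -565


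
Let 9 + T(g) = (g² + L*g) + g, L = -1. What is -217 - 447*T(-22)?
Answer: -212542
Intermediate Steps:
T(g) = -9 + g² (T(g) = -9 + ((g² - g) + g) = -9 + g²)
-217 - 447*T(-22) = -217 - 447*(-9 + (-22)²) = -217 - 447*(-9 + 484) = -217 - 447*475 = -217 - 212325 = -212542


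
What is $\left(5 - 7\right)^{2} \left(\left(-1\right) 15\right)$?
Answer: $-60$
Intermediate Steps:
$\left(5 - 7\right)^{2} \left(\left(-1\right) 15\right) = \left(-2\right)^{2} \left(-15\right) = 4 \left(-15\right) = -60$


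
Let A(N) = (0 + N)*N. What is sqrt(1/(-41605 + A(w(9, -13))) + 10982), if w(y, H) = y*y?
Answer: sqrt(3371698946527)/17522 ≈ 104.80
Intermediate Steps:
w(y, H) = y**2
A(N) = N**2 (A(N) = N*N = N**2)
sqrt(1/(-41605 + A(w(9, -13))) + 10982) = sqrt(1/(-41605 + (9**2)**2) + 10982) = sqrt(1/(-41605 + 81**2) + 10982) = sqrt(1/(-41605 + 6561) + 10982) = sqrt(1/(-35044) + 10982) = sqrt(-1/35044 + 10982) = sqrt(384853207/35044) = sqrt(3371698946527)/17522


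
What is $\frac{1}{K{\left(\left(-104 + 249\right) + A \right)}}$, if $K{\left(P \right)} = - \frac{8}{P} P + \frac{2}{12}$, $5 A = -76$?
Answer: $- \frac{6}{47} \approx -0.12766$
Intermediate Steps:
$A = - \frac{76}{5}$ ($A = \frac{1}{5} \left(-76\right) = - \frac{76}{5} \approx -15.2$)
$K{\left(P \right)} = - \frac{47}{6}$ ($K{\left(P \right)} = -8 + 2 \cdot \frac{1}{12} = -8 + \frac{1}{6} = - \frac{47}{6}$)
$\frac{1}{K{\left(\left(-104 + 249\right) + A \right)}} = \frac{1}{- \frac{47}{6}} = - \frac{6}{47}$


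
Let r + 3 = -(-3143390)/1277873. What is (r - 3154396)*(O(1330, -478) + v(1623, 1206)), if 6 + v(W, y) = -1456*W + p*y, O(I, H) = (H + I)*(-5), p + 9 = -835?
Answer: 13645536745397791266/1277873 ≈ 1.0678e+13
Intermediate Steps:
p = -844 (p = -9 - 835 = -844)
O(I, H) = -5*H - 5*I
v(W, y) = -6 - 1456*W - 844*y (v(W, y) = -6 + (-1456*W - 844*y) = -6 - 1456*W - 844*y)
r = -690229/1277873 (r = -3 - (-3143390)/1277873 = -3 - 1*(-3143390/1277873) = -3 + 3143390/1277873 = -690229/1277873 ≈ -0.54014)
(r - 3154396)*(O(1330, -478) + v(1623, 1206)) = (-690229/1277873 - 3154396)*((-5*(-478) - 5*1330) + (-6 - 1456*1623 - 844*1206)) = -4030918169937*((2390 - 6650) + (-6 - 2363088 - 1017864))/1277873 = -4030918169937*(-4260 - 3380958)/1277873 = -4030918169937/1277873*(-3385218) = 13645536745397791266/1277873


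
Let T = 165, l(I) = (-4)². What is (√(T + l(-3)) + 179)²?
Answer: (179 + √181)² ≈ 37038.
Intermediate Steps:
l(I) = 16
(√(T + l(-3)) + 179)² = (√(165 + 16) + 179)² = (√181 + 179)² = (179 + √181)²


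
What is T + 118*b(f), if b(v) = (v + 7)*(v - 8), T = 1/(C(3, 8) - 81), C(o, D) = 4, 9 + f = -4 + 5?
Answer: 145375/77 ≈ 1888.0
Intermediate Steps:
f = -8 (f = -9 + (-4 + 5) = -9 + 1 = -8)
T = -1/77 (T = 1/(4 - 81) = 1/(-77) = -1/77 ≈ -0.012987)
b(v) = (-8 + v)*(7 + v) (b(v) = (7 + v)*(-8 + v) = (-8 + v)*(7 + v))
T + 118*b(f) = -1/77 + 118*(-56 + (-8)² - 1*(-8)) = -1/77 + 118*(-56 + 64 + 8) = -1/77 + 118*16 = -1/77 + 1888 = 145375/77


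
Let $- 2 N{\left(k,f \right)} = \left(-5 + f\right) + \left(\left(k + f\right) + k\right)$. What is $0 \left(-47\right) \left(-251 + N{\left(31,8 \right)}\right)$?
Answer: $0$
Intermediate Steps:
$N{\left(k,f \right)} = \frac{5}{2} - f - k$ ($N{\left(k,f \right)} = - \frac{\left(-5 + f\right) + \left(\left(k + f\right) + k\right)}{2} = - \frac{\left(-5 + f\right) + \left(\left(f + k\right) + k\right)}{2} = - \frac{\left(-5 + f\right) + \left(f + 2 k\right)}{2} = - \frac{-5 + 2 f + 2 k}{2} = \frac{5}{2} - f - k$)
$0 \left(-47\right) \left(-251 + N{\left(31,8 \right)}\right) = 0 \left(-47\right) \left(-251 - \frac{73}{2}\right) = 0 \left(-251 - \frac{73}{2}\right) = 0 \left(- \frac{575}{2}\right) = 0$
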